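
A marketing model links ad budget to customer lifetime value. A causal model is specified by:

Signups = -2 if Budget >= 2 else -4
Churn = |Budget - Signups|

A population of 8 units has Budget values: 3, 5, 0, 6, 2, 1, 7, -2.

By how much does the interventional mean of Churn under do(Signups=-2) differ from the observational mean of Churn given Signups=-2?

-1.85

Every unit gets Signups=-2 under the intervention. Churn values become 5, 7, 2, 8, 4, 3, 9, 0; E[Churn|do(Signups=-2)] = 4.75.
Observing Signups=-2 restricts to units where Signups's equation naturally yields -2: Budget ∈ {3, 5, 6, 2, 7}. In that subpopulation Churn = 5, 7, 8, 4, 9, mean 6.6.
Difference = 4.75 − 6.6 = -1.85.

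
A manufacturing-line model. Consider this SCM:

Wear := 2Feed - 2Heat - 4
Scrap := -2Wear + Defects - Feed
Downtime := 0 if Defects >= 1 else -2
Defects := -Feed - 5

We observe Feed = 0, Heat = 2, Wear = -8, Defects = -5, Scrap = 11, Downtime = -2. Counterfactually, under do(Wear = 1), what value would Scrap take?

-7

do(Wear=1) replaces the equation Wear := 2Feed - 2Heat - 4 with the constant Wear = 1.
Defects = -Feed - 5  [with Feed=0]  = -5
Scrap = -2Wear + Defects - Feed  [with Wear=1, Defects=-5, Feed=0]  = -7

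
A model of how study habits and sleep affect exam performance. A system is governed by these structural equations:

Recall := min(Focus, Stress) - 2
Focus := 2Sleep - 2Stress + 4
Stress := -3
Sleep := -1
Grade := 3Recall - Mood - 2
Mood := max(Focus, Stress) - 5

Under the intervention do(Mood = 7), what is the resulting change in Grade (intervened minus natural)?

Under do(Mood=7), the mechanism Mood := max(Focus, Stress) - 5 is discarded; Mood is fixed at 7.
Focus = 2Sleep - 2Stress + 4  [with Sleep=-1, Stress=-3]  = 8
Recall = min(Focus, Stress) - 2  [with Focus=8, Stress=-3]  = -5
Grade = 3Recall - Mood - 2  [with Recall=-5, Mood=7]  = -24
Without intervention: Focus = 2Sleep - 2Stress + 4  [with Sleep=-1, Stress=-3]  = 8; Mood = max(Focus, Stress) - 5  [with Focus=8, Stress=-3]  = 3; Recall = min(Focus, Stress) - 2  [with Focus=8, Stress=-3]  = -5; Grade = 3Recall - Mood - 2  [with Recall=-5, Mood=3]  = -20.
Change = -24 − (-20) = -4.

-4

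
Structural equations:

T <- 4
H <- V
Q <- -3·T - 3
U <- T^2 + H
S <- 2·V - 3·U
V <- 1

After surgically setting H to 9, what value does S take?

The intervention breaks the incoming arrows to H: H <- V no longer applies, and H = 9.
U = T^2 + H  [with T=4, H=9]  = 25
S = 2·V - 3·U  [with V=1, U=25]  = -73

-73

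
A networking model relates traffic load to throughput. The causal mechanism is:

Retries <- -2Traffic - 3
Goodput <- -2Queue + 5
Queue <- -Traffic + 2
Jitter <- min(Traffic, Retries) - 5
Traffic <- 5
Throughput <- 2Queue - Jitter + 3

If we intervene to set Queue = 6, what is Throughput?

33

do(Queue=6) replaces the equation Queue <- -Traffic + 2 with the constant Queue = 6.
Retries = -2Traffic - 3  [with Traffic=5]  = -13
Jitter = min(Traffic, Retries) - 5  [with Traffic=5, Retries=-13]  = -18
Throughput = 2Queue - Jitter + 3  [with Queue=6, Jitter=-18]  = 33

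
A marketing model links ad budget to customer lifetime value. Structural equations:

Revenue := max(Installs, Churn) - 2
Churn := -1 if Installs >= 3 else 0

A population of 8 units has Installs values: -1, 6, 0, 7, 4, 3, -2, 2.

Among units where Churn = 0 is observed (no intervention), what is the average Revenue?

Observing Churn=0 restricts to units where Churn's equation naturally yields 0: Installs ∈ {-1, 0, -2, 2}. In that subpopulation Revenue = -2, -2, -2, 0, mean -1.5.

-1.5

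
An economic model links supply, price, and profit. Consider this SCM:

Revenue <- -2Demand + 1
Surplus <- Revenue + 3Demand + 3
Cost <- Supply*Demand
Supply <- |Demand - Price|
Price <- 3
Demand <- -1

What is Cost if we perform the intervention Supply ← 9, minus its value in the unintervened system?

The intervention breaks the incoming arrows to Supply: Supply <- |Demand - Price| no longer applies, and Supply = 9.
Cost = Supply*Demand  [with Supply=9, Demand=-1]  = -9
Without intervention: Supply = |Demand - Price|  [with Demand=-1, Price=3]  = 4; Cost = Supply*Demand  [with Supply=4, Demand=-1]  = -4.
Change = -9 − (-4) = -5.

-5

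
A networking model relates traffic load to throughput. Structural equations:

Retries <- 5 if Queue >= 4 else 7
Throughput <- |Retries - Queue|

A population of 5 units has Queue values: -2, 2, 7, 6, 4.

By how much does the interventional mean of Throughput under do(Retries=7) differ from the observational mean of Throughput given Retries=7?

-3.4

The intervention sets Retries=7 in all 5 units regardless of Queue. Recomputing Throughput per unit gives 9, 5, 0, 1, 3; average 3.6.
Conditioning on Retries=7 selects the 2 unit(s) with Queue ∈ {-2, 2}. Their Throughput values: 9, 5. Mean = 7.
Difference = 3.6 − 7 = -3.4.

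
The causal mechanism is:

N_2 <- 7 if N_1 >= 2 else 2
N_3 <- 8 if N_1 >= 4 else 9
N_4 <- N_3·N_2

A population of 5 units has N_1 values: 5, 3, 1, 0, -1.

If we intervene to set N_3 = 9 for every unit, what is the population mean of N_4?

36

Under do(N_3=9), N_3's equation is replaced by N_3=9 for every unit. Per-unit N_4: 63, 63, 18, 18, 18. Mean = 36.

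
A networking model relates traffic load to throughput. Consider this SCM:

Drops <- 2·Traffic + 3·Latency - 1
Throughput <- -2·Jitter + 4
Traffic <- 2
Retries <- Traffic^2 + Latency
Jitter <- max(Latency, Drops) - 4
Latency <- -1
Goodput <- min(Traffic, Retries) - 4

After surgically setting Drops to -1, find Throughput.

14

The intervention breaks the incoming arrows to Drops: Drops <- 2·Traffic + 3·Latency - 1 no longer applies, and Drops = -1.
Jitter = max(Latency, Drops) - 4  [with Latency=-1, Drops=-1]  = -5
Throughput = -2·Jitter + 4  [with Jitter=-5]  = 14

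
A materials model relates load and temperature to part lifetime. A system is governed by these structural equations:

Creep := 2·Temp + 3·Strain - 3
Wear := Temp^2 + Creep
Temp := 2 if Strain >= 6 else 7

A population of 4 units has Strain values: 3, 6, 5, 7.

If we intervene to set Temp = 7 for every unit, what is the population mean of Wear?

75.75

do(Temp=7) breaks Temp's dependence on Strain. With Temp=7 fixed, Wear across the units is 69, 78, 75, 81, mean 75.75.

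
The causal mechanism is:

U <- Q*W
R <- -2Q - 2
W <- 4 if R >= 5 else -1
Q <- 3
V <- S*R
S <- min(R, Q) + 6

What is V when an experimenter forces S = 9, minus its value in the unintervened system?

-88

The intervention breaks the incoming arrows to S: S <- min(R, Q) + 6 no longer applies, and S = 9.
R = -2Q - 2  [with Q=3]  = -8
V = S*R  [with S=9, R=-8]  = -72
Without intervention: R = -2Q - 2  [with Q=3]  = -8; S = min(R, Q) + 6  [with R=-8, Q=3]  = -2; V = S*R  [with S=-2, R=-8]  = 16.
Change = -72 − 16 = -88.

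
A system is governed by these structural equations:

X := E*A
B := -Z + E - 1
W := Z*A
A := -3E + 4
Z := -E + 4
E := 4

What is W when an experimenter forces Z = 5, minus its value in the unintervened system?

Intervening sets Z = 5 and removes its equation (Z := -E + 4).
A = -3E + 4  [with E=4]  = -8
W = Z*A  [with Z=5, A=-8]  = -40
Without intervention: A = -3E + 4  [with E=4]  = -8; Z = -E + 4  [with E=4]  = 0; W = Z*A  [with Z=0, A=-8]  = 0.
Change = -40 − 0 = -40.

-40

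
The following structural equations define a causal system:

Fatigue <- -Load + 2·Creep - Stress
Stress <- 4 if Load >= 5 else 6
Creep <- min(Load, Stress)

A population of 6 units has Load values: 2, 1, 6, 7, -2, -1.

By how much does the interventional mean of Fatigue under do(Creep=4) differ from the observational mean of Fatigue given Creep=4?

3

Every unit gets Creep=4 under the intervention. Fatigue values become 0, 1, -2, -3, 4, 3; E[Fatigue|do(Creep=4)] = 0.5.
E[Fatigue|Creep=4] averages over only the 2 units with Creep=4 (Load = 6, 7): Fatigue = -2, -3, mean -2.5.
Difference = 0.5 − (-2.5) = 3.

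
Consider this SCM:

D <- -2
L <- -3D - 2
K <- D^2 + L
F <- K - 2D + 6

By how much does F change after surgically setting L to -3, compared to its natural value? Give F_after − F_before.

-7

Under do(L=-3), the mechanism L <- -3D - 2 is discarded; L is fixed at -3.
K = D^2 + L  [with D=-2, L=-3]  = 1
F = K - 2D + 6  [with K=1, D=-2]  = 11
Without intervention: L = -3D - 2  [with D=-2]  = 4; K = D^2 + L  [with D=-2, L=4]  = 8; F = K - 2D + 6  [with K=8, D=-2]  = 18.
Change = 11 − 18 = -7.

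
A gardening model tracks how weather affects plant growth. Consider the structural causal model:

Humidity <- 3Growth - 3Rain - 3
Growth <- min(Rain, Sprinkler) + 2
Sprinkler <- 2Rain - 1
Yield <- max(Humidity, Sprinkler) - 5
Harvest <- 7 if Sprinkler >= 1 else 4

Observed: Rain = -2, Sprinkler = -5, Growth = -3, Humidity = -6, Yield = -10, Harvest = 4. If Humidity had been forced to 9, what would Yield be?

Intervening sets Humidity = 9 and removes its equation (Humidity <- 3Growth - 3Rain - 3).
Sprinkler = 2Rain - 1  [with Rain=-2]  = -5
Yield = max(Humidity, Sprinkler) - 5  [with Humidity=9, Sprinkler=-5]  = 4

4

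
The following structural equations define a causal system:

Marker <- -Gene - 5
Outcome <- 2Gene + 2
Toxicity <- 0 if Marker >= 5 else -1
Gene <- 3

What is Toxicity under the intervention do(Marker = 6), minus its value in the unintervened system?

The intervention breaks the incoming arrows to Marker: Marker <- -Gene - 5 no longer applies, and Marker = 6.
Toxicity = 0 if Marker >= 5 else -1  [with Marker=6]  = 0
Without intervention: Marker = -Gene - 5  [with Gene=3]  = -8; Toxicity = 0 if Marker >= 5 else -1  [with Marker=-8]  = -1.
Change = 0 − (-1) = 1.

1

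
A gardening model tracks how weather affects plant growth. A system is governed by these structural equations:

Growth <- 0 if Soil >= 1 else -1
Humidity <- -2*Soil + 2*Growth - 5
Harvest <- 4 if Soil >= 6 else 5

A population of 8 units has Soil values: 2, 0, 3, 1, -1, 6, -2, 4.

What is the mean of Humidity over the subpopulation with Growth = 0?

E[Humidity|Growth=0] averages over only the 5 units with Growth=0 (Soil = 2, 3, 1, 6, 4): Humidity = -9, -11, -7, -17, -13, mean -11.4.

-11.4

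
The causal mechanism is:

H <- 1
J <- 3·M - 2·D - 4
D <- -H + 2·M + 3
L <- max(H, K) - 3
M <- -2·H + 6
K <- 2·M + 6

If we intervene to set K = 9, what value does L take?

6

The intervention breaks the incoming arrows to K: K <- 2·M + 6 no longer applies, and K = 9.
L = max(H, K) - 3  [with H=1, K=9]  = 6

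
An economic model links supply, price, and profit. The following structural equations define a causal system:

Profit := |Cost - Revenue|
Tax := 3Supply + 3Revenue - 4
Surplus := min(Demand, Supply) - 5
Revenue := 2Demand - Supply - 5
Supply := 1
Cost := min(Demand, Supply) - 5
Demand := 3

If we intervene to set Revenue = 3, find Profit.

7

Under do(Revenue=3), the mechanism Revenue := 2Demand - Supply - 5 is discarded; Revenue is fixed at 3.
Cost = min(Demand, Supply) - 5  [with Demand=3, Supply=1]  = -4
Profit = |Cost - Revenue|  [with Cost=-4, Revenue=3]  = 7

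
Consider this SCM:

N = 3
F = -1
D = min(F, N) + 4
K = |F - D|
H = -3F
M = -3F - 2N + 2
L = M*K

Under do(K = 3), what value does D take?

3

Under do(K=3), the mechanism K = |F - D| is discarded; K is fixed at 3.
Since D is not a descendant of the intervened variable, it is unaffected.
D = min(F, N) + 4  [with F=-1, N=3]  = 3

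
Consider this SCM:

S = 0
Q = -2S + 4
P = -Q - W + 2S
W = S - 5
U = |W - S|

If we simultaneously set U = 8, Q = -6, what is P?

Under do(U = 8, Q = -6), each intervened variable's structural equation is replaced by its fixed value.
W = S - 5  [with S=0]  = -5
P = -Q - W + 2S  [with Q=-6, W=-5, S=0]  = 11

11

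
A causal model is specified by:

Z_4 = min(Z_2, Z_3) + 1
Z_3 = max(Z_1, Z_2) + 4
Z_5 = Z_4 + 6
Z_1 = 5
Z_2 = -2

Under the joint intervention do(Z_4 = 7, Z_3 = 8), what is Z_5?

13

The joint intervention fixes Z_4 = 7, Z_3 = 8, removing each variable's own equation.
Z_5 = Z_4 + 6  [with Z_4=7]  = 13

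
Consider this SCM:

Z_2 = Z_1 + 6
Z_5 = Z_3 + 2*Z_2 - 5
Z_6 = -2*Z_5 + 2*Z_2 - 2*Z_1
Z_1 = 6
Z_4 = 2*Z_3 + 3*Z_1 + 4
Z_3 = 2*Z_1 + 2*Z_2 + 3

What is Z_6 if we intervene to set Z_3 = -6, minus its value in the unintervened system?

The intervention breaks the incoming arrows to Z_3: Z_3 = 2*Z_1 + 2*Z_2 + 3 no longer applies, and Z_3 = -6.
Z_2 = Z_1 + 6  [with Z_1=6]  = 12
Z_5 = Z_3 + 2*Z_2 - 5  [with Z_3=-6, Z_2=12]  = 13
Z_6 = -2*Z_5 + 2*Z_2 - 2*Z_1  [with Z_5=13, Z_2=12, Z_1=6]  = -14
Without intervention: Z_2 = Z_1 + 6  [with Z_1=6]  = 12; Z_3 = 2*Z_1 + 2*Z_2 + 3  [with Z_1=6, Z_2=12]  = 39; Z_5 = Z_3 + 2*Z_2 - 5  [with Z_3=39, Z_2=12]  = 58; Z_6 = -2*Z_5 + 2*Z_2 - 2*Z_1  [with Z_5=58, Z_2=12, Z_1=6]  = -104.
Change = -14 − (-104) = 90.

90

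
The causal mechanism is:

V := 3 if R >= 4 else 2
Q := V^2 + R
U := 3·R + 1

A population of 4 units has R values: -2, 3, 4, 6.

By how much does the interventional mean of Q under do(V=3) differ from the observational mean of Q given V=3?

-2.25

The intervention sets V=3 in all 4 units regardless of R. Recomputing Q per unit gives 7, 12, 13, 15; average 11.75.
Conditioning on V=3 selects the 2 unit(s) with R ∈ {4, 6}. Their Q values: 13, 15. Mean = 14.
Difference = 11.75 − 14 = -2.25.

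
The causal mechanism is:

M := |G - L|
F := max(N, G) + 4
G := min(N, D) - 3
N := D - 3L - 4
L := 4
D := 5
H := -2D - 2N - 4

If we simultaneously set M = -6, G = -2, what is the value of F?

Setting M = -6, G = -2 by intervention discards those variables' equations.
N = D - 3L - 4  [with D=5, L=4]  = -11
F = max(N, G) + 4  [with N=-11, G=-2]  = 2

2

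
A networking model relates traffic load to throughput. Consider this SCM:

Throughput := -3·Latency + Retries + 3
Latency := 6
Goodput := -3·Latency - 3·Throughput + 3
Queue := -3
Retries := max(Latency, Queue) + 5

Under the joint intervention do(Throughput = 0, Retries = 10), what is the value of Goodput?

The joint intervention fixes Throughput = 0, Retries = 10, removing each variable's own equation.
Goodput = -3·Latency - 3·Throughput + 3  [with Latency=6, Throughput=0]  = -15

-15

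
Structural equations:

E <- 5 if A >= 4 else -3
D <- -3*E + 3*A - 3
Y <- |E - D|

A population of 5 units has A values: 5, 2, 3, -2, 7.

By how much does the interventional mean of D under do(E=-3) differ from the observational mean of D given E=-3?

6

Under do(E=-3), E's equation is replaced by E=-3 for every unit. Per-unit D: 21, 12, 15, 0, 27. Mean = 15.
Conditioning on E=-3 selects the 3 unit(s) with A ∈ {2, 3, -2}. Their D values: 12, 15, 0. Mean = 9.
Difference = 15 − 9 = 6.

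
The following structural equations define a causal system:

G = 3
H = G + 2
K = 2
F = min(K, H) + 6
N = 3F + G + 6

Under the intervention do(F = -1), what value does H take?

Under do(F=-1), the mechanism F = min(K, H) + 6 is discarded; F is fixed at -1.
Since H is not a descendant of the intervened variable, it is unaffected.
H = G + 2  [with G=3]  = 5

5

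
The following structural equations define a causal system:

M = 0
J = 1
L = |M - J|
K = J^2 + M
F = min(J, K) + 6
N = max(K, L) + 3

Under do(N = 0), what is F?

do(N=0) replaces the equation N = max(K, L) + 3 with the constant N = 0.
Since F is not a descendant of the intervened variable, it is unaffected.
K = J^2 + M  [with J=1, M=0]  = 1
F = min(J, K) + 6  [with J=1, K=1]  = 7

7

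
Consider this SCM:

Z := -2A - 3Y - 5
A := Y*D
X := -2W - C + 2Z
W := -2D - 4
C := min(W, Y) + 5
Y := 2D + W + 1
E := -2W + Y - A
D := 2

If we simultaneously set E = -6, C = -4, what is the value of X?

The joint intervention fixes E = -6, C = -4, removing each variable's own equation.
W = -2D - 4  [with D=2]  = -8
Y = 2D + W + 1  [with D=2, W=-8]  = -3
A = Y*D  [with Y=-3, D=2]  = -6
Z = -2A - 3Y - 5  [with A=-6, Y=-3]  = 16
X = -2W - C + 2Z  [with W=-8, C=-4, Z=16]  = 52

52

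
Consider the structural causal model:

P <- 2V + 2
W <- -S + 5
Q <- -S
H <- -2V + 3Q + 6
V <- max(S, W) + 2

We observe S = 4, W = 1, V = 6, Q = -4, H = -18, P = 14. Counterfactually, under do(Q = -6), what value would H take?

Intervening sets Q = -6 and removes its equation (Q <- -S).
W = -S + 5  [with S=4]  = 1
V = max(S, W) + 2  [with S=4, W=1]  = 6
H = -2V + 3Q + 6  [with V=6, Q=-6]  = -24

-24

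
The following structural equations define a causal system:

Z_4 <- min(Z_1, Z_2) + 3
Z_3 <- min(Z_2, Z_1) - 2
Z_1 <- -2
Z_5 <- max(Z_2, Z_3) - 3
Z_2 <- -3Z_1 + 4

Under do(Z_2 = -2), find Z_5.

-5

do(Z_2=-2) replaces the equation Z_2 <- -3Z_1 + 4 with the constant Z_2 = -2.
Z_3 = min(Z_2, Z_1) - 2  [with Z_2=-2, Z_1=-2]  = -4
Z_5 = max(Z_2, Z_3) - 3  [with Z_2=-2, Z_3=-4]  = -5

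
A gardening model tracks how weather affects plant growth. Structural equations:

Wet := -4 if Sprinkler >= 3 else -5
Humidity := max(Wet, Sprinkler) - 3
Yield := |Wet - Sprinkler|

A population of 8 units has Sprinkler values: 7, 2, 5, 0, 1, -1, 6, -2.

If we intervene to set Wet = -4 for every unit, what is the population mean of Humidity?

-0.75

Under do(Wet=-4), Wet's equation is replaced by Wet=-4 for every unit. Per-unit Humidity: 4, -1, 2, -3, -2, -4, 3, -5. Mean = -0.75.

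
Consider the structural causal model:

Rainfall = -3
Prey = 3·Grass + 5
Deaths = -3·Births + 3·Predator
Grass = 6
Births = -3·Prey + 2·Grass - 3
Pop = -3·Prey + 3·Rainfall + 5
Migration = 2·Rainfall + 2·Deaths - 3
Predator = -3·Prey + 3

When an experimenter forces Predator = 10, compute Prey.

Under do(Predator=10), the mechanism Predator = -3·Prey + 3 is discarded; Predator is fixed at 10.
Since Prey is not a descendant of the intervened variable, it is unaffected.
Prey = 3·Grass + 5  [with Grass=6]  = 23

23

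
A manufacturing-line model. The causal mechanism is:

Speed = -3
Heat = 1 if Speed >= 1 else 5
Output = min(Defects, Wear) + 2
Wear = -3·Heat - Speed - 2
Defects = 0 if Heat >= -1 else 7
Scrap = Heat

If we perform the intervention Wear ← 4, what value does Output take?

2

The intervention breaks the incoming arrows to Wear: Wear = -3·Heat - Speed - 2 no longer applies, and Wear = 4.
Heat = 1 if Speed >= 1 else 5  [with Speed=-3]  = 5
Defects = 0 if Heat >= -1 else 7  [with Heat=5]  = 0
Output = min(Defects, Wear) + 2  [with Defects=0, Wear=4]  = 2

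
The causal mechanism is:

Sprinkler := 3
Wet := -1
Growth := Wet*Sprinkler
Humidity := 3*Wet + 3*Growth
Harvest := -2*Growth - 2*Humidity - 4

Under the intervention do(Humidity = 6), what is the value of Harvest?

Intervening sets Humidity = 6 and removes its equation (Humidity := 3*Wet + 3*Growth).
Growth = Wet*Sprinkler  [with Wet=-1, Sprinkler=3]  = -3
Harvest = -2*Growth - 2*Humidity - 4  [with Growth=-3, Humidity=6]  = -10

-10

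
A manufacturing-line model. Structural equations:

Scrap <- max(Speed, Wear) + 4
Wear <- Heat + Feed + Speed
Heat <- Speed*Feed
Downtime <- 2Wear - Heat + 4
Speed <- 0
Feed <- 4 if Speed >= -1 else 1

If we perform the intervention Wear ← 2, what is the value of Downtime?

Under do(Wear=2), the mechanism Wear <- Heat + Feed + Speed is discarded; Wear is fixed at 2.
Feed = 4 if Speed >= -1 else 1  [with Speed=0]  = 4
Heat = Speed*Feed  [with Speed=0, Feed=4]  = 0
Downtime = 2Wear - Heat + 4  [with Wear=2, Heat=0]  = 8

8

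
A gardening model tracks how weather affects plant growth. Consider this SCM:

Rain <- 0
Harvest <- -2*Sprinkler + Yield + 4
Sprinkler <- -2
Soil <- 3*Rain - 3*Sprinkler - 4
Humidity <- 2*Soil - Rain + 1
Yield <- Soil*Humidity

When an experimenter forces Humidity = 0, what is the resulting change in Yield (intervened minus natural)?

Intervening sets Humidity = 0 and removes its equation (Humidity <- 2*Soil - Rain + 1).
Soil = 3*Rain - 3*Sprinkler - 4  [with Rain=0, Sprinkler=-2]  = 2
Yield = Soil*Humidity  [with Soil=2, Humidity=0]  = 0
Without intervention: Soil = 3*Rain - 3*Sprinkler - 4  [with Rain=0, Sprinkler=-2]  = 2; Humidity = 2*Soil - Rain + 1  [with Soil=2, Rain=0]  = 5; Yield = Soil*Humidity  [with Soil=2, Humidity=5]  = 10.
Change = 0 − 10 = -10.

-10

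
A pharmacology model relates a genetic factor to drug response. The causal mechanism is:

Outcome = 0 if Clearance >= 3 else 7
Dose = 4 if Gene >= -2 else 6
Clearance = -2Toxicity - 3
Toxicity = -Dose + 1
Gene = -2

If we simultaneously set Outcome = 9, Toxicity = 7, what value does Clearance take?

-17

Under do(Outcome = 9, Toxicity = 7), each intervened variable's structural equation is replaced by its fixed value.
Clearance = -2Toxicity - 3  [with Toxicity=7]  = -17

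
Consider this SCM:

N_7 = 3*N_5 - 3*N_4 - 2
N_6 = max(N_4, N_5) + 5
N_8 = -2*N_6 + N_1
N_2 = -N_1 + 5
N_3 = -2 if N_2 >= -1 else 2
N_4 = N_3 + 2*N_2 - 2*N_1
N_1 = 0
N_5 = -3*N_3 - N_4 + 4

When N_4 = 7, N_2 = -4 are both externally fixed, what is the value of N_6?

The joint intervention fixes N_4 = 7, N_2 = -4, removing each variable's own equation.
N_3 = -2 if N_2 >= -1 else 2  [with N_2=-4]  = 2
N_5 = -3*N_3 - N_4 + 4  [with N_3=2, N_4=7]  = -9
N_6 = max(N_4, N_5) + 5  [with N_4=7, N_5=-9]  = 12

12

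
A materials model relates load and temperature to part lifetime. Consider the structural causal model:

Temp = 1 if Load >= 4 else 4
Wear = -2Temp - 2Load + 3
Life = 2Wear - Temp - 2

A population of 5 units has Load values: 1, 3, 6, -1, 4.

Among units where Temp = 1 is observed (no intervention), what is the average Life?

-21

Observing Temp=1 restricts to units where Temp's equation naturally yields 1: Load ∈ {6, 4}. In that subpopulation Life = -25, -17, mean -21.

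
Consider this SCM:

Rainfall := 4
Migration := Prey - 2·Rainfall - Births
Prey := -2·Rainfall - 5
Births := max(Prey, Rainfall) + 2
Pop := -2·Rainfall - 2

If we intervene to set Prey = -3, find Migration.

-17

Under do(Prey=-3), the mechanism Prey := -2·Rainfall - 5 is discarded; Prey is fixed at -3.
Births = max(Prey, Rainfall) + 2  [with Prey=-3, Rainfall=4]  = 6
Migration = Prey - 2·Rainfall - Births  [with Prey=-3, Rainfall=4, Births=6]  = -17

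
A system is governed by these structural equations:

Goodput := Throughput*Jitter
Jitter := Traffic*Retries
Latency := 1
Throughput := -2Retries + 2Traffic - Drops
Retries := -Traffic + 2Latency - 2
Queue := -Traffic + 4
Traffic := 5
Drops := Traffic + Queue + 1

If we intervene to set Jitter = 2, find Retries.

-5

do(Jitter=2) replaces the equation Jitter := Traffic*Retries with the constant Jitter = 2.
Since Retries is not a descendant of the intervened variable, it is unaffected.
Retries = -Traffic + 2Latency - 2  [with Traffic=5, Latency=1]  = -5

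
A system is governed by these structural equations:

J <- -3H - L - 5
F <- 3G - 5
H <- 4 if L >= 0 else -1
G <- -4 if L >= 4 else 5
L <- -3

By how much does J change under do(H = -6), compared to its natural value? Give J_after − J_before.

15

do(H=-6) replaces the equation H <- 4 if L >= 0 else -1 with the constant H = -6.
J = -3H - L - 5  [with H=-6, L=-3]  = 16
Without intervention: H = 4 if L >= 0 else -1  [with L=-3]  = -1; J = -3H - L - 5  [with H=-1, L=-3]  = 1.
Change = 16 − 1 = 15.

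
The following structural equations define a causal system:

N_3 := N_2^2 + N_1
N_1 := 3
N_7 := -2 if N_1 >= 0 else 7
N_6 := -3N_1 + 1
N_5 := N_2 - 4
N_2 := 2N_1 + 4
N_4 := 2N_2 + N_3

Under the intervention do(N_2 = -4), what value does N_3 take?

19

The intervention breaks the incoming arrows to N_2: N_2 := 2N_1 + 4 no longer applies, and N_2 = -4.
N_3 = N_2^2 + N_1  [with N_2=-4, N_1=3]  = 19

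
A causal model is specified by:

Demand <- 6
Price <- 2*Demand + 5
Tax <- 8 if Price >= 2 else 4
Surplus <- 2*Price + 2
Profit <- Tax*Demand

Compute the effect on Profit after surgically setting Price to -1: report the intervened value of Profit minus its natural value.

-24

Under do(Price=-1), the mechanism Price <- 2*Demand + 5 is discarded; Price is fixed at -1.
Tax = 8 if Price >= 2 else 4  [with Price=-1]  = 4
Profit = Tax*Demand  [with Tax=4, Demand=6]  = 24
Without intervention: Price = 2*Demand + 5  [with Demand=6]  = 17; Tax = 8 if Price >= 2 else 4  [with Price=17]  = 8; Profit = Tax*Demand  [with Tax=8, Demand=6]  = 48.
Change = 24 − 48 = -24.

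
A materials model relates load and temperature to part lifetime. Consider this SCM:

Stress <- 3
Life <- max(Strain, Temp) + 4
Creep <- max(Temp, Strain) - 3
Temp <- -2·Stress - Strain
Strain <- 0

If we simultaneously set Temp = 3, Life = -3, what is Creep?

The joint intervention fixes Temp = 3, Life = -3, removing each variable's own equation.
Creep = max(Temp, Strain) - 3  [with Temp=3, Strain=0]  = 0

0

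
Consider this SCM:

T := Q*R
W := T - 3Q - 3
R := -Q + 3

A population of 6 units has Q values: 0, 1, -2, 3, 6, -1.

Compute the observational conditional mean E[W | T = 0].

-7.5

Observing T=0 restricts to units where T's equation naturally yields 0: Q ∈ {0, 3}. In that subpopulation W = -3, -12, mean -7.5.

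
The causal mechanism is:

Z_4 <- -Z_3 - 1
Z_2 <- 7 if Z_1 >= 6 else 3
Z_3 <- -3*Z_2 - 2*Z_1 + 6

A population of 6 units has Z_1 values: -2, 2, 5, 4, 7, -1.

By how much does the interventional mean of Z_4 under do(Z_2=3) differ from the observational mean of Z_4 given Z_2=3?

1.8

do(Z_2=3) breaks Z_2's dependence on Z_1. With Z_2=3 fixed, Z_4 across the units is -2, 6, 12, 10, 16, 0, mean 7.
E[Z_4|Z_2=3] averages over only the 5 units with Z_2=3 (Z_1 = -2, 2, 5, 4, -1): Z_4 = -2, 6, 12, 10, 0, mean 5.2.
Difference = 7 − 5.2 = 1.8.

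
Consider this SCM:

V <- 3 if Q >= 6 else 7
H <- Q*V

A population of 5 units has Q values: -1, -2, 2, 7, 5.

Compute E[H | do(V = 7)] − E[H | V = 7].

8.4

do(V=7) breaks V's dependence on Q. With V=7 fixed, H across the units is -7, -14, 14, 49, 35, mean 15.4.
E[H|V=7] averages over only the 4 units with V=7 (Q = -1, -2, 2, 5): H = -7, -14, 14, 35, mean 7.
Difference = 15.4 − 7 = 8.4.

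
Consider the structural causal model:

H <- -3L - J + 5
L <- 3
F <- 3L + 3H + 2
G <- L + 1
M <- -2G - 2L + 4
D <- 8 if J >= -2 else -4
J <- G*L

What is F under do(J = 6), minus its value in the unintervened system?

18

The intervention breaks the incoming arrows to J: J <- G*L no longer applies, and J = 6.
H = -3L - J + 5  [with L=3, J=6]  = -10
F = 3L + 3H + 2  [with L=3, H=-10]  = -19
Without intervention: G = L + 1  [with L=3]  = 4; J = G*L  [with G=4, L=3]  = 12; H = -3L - J + 5  [with L=3, J=12]  = -16; F = 3L + 3H + 2  [with L=3, H=-16]  = -37.
Change = -19 − (-37) = 18.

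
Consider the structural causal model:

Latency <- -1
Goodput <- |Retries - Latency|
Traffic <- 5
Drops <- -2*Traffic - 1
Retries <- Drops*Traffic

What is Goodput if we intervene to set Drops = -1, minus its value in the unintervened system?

do(Drops=-1) replaces the equation Drops <- -2*Traffic - 1 with the constant Drops = -1.
Retries = Drops*Traffic  [with Drops=-1, Traffic=5]  = -5
Goodput = |Retries - Latency|  [with Retries=-5, Latency=-1]  = 4
Without intervention: Drops = -2*Traffic - 1  [with Traffic=5]  = -11; Retries = Drops*Traffic  [with Drops=-11, Traffic=5]  = -55; Goodput = |Retries - Latency|  [with Retries=-55, Latency=-1]  = 54.
Change = 4 − 54 = -50.

-50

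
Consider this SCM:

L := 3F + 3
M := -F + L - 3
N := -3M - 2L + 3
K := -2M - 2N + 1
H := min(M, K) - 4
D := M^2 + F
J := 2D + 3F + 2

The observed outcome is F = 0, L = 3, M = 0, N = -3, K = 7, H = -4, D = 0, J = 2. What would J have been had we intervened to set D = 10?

do(D=10) replaces the equation D := M^2 + F with the constant D = 10.
J = 2D + 3F + 2  [with D=10, F=0]  = 22

22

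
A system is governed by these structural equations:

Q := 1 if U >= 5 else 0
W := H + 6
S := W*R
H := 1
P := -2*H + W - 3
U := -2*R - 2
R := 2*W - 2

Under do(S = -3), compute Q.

0

Intervening sets S = -3 and removes its equation (S := W*R).
No directed path runs from S to Q, so Q keeps its natural value.
W = H + 6  [with H=1]  = 7
R = 2*W - 2  [with W=7]  = 12
U = -2*R - 2  [with R=12]  = -26
Q = 1 if U >= 5 else 0  [with U=-26]  = 0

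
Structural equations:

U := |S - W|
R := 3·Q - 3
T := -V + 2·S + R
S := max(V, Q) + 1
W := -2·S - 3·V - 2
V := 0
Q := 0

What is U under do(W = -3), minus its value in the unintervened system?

-1

The intervention breaks the incoming arrows to W: W := -2·S - 3·V - 2 no longer applies, and W = -3.
S = max(V, Q) + 1  [with V=0, Q=0]  = 1
U = |S - W|  [with S=1, W=-3]  = 4
Without intervention: S = max(V, Q) + 1  [with V=0, Q=0]  = 1; W = -2·S - 3·V - 2  [with S=1, V=0]  = -4; U = |S - W|  [with S=1, W=-4]  = 5.
Change = 4 − 5 = -1.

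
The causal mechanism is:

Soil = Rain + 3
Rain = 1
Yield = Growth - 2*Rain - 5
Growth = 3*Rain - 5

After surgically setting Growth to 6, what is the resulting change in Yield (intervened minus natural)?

8

The intervention breaks the incoming arrows to Growth: Growth = 3*Rain - 5 no longer applies, and Growth = 6.
Yield = Growth - 2*Rain - 5  [with Growth=6, Rain=1]  = -1
Without intervention: Growth = 3*Rain - 5  [with Rain=1]  = -2; Yield = Growth - 2*Rain - 5  [with Growth=-2, Rain=1]  = -9.
Change = -1 − (-9) = 8.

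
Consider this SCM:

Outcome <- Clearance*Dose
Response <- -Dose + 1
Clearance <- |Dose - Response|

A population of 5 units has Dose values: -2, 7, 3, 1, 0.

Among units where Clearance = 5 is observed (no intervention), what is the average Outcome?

2.5

Observing Clearance=5 restricts to units where Clearance's equation naturally yields 5: Dose ∈ {-2, 3}. In that subpopulation Outcome = -10, 15, mean 2.5.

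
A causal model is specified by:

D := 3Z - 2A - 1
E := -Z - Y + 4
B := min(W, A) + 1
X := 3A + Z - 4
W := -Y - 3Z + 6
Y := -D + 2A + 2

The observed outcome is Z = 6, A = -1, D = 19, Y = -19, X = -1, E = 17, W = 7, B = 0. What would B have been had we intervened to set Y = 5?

-16

do(Y=5) replaces the equation Y := -D + 2A + 2 with the constant Y = 5.
W = -Y - 3Z + 6  [with Y=5, Z=6]  = -17
B = min(W, A) + 1  [with W=-17, A=-1]  = -16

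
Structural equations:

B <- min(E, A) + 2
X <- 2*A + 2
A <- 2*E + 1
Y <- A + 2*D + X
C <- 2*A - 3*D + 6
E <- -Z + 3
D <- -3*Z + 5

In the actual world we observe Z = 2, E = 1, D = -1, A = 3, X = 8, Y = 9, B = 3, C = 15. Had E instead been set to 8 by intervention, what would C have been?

do(E=8) replaces the equation E <- -Z + 3 with the constant E = 8.
D = -3*Z + 5  [with Z=2]  = -1
A = 2*E + 1  [with E=8]  = 17
C = 2*A - 3*D + 6  [with A=17, D=-1]  = 43

43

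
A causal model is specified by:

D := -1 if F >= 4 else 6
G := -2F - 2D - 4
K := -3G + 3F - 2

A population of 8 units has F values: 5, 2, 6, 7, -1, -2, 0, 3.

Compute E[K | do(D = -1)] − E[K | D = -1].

The intervention sets D=-1 in all 8 units regardless of F. Recomputing K per unit gives 49, 22, 58, 67, -5, -14, 4, 31; average 26.5.
Conditioning on D=-1 selects the 3 unit(s) with F ∈ {5, 6, 7}. Their K values: 49, 58, 67. Mean = 58.
Difference = 26.5 − 58 = -31.5.

-31.5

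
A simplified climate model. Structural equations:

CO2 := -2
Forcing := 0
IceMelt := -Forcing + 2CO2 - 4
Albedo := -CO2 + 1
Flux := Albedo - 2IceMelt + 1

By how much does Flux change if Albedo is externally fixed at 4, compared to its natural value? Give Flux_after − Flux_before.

Intervening sets Albedo = 4 and removes its equation (Albedo := -CO2 + 1).
IceMelt = -Forcing + 2CO2 - 4  [with Forcing=0, CO2=-2]  = -8
Flux = Albedo - 2IceMelt + 1  [with Albedo=4, IceMelt=-8]  = 21
Without intervention: IceMelt = -Forcing + 2CO2 - 4  [with Forcing=0, CO2=-2]  = -8; Albedo = -CO2 + 1  [with CO2=-2]  = 3; Flux = Albedo - 2IceMelt + 1  [with Albedo=3, IceMelt=-8]  = 20.
Change = 21 − 20 = 1.

1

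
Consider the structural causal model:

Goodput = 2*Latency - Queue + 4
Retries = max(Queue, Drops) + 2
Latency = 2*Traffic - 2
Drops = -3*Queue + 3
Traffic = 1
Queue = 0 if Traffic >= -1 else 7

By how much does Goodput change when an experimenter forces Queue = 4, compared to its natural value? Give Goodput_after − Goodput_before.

-4

The intervention breaks the incoming arrows to Queue: Queue = 0 if Traffic >= -1 else 7 no longer applies, and Queue = 4.
Latency = 2*Traffic - 2  [with Traffic=1]  = 0
Goodput = 2*Latency - Queue + 4  [with Latency=0, Queue=4]  = 0
Without intervention: Latency = 2*Traffic - 2  [with Traffic=1]  = 0; Queue = 0 if Traffic >= -1 else 7  [with Traffic=1]  = 0; Goodput = 2*Latency - Queue + 4  [with Latency=0, Queue=0]  = 4.
Change = 0 − 4 = -4.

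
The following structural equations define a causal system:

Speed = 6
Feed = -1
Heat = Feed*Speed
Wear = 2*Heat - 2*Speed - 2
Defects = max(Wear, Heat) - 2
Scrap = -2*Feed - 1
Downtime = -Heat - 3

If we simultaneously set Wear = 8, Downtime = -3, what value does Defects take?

6

Setting Wear = 8, Downtime = -3 by intervention discards those variables' equations.
Heat = Feed*Speed  [with Feed=-1, Speed=6]  = -6
Defects = max(Wear, Heat) - 2  [with Wear=8, Heat=-6]  = 6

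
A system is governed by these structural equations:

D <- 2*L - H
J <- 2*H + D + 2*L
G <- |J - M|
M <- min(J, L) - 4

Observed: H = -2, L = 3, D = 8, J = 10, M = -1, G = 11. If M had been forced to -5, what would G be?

15

The intervention breaks the incoming arrows to M: M <- min(J, L) - 4 no longer applies, and M = -5.
D = 2*L - H  [with L=3, H=-2]  = 8
J = 2*H + D + 2*L  [with H=-2, D=8, L=3]  = 10
G = |J - M|  [with J=10, M=-5]  = 15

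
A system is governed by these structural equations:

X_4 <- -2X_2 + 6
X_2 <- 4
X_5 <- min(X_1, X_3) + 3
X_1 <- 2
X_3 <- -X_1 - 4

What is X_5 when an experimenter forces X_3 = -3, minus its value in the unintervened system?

3

do(X_3=-3) replaces the equation X_3 <- -X_1 - 4 with the constant X_3 = -3.
X_5 = min(X_1, X_3) + 3  [with X_1=2, X_3=-3]  = 0
Without intervention: X_3 = -X_1 - 4  [with X_1=2]  = -6; X_5 = min(X_1, X_3) + 3  [with X_1=2, X_3=-6]  = -3.
Change = 0 − (-3) = 3.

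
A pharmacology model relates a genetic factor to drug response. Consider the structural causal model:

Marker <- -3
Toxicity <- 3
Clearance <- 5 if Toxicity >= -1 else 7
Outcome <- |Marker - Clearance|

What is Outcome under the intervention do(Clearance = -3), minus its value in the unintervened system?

-8

The intervention breaks the incoming arrows to Clearance: Clearance <- 5 if Toxicity >= -1 else 7 no longer applies, and Clearance = -3.
Outcome = |Marker - Clearance|  [with Marker=-3, Clearance=-3]  = 0
Without intervention: Clearance = 5 if Toxicity >= -1 else 7  [with Toxicity=3]  = 5; Outcome = |Marker - Clearance|  [with Marker=-3, Clearance=5]  = 8.
Change = 0 − 8 = -8.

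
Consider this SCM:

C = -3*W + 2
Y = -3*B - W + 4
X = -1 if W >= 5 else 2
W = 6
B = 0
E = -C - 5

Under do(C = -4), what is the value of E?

-1

Under do(C=-4), the mechanism C = -3*W + 2 is discarded; C is fixed at -4.
E = -C - 5  [with C=-4]  = -1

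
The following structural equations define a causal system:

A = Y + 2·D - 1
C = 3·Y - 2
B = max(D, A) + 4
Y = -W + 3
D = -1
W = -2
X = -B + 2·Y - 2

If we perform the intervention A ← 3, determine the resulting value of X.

1

Under do(A=3), the mechanism A = Y + 2·D - 1 is discarded; A is fixed at 3.
Y = -W + 3  [with W=-2]  = 5
B = max(D, A) + 4  [with D=-1, A=3]  = 7
X = -B + 2·Y - 2  [with B=7, Y=5]  = 1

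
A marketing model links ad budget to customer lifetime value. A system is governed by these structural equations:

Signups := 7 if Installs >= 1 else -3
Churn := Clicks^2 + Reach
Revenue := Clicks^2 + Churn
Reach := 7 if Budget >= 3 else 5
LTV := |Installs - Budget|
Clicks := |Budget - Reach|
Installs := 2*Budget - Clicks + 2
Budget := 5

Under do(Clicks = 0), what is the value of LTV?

7

The intervention breaks the incoming arrows to Clicks: Clicks := |Budget - Reach| no longer applies, and Clicks = 0.
Installs = 2*Budget - Clicks + 2  [with Budget=5, Clicks=0]  = 12
LTV = |Installs - Budget|  [with Installs=12, Budget=5]  = 7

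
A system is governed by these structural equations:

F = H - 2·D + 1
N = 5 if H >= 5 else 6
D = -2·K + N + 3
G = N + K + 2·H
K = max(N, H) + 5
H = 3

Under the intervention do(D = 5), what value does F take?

-6

Intervening sets D = 5 and removes its equation (D = -2·K + N + 3).
F = H - 2·D + 1  [with H=3, D=5]  = -6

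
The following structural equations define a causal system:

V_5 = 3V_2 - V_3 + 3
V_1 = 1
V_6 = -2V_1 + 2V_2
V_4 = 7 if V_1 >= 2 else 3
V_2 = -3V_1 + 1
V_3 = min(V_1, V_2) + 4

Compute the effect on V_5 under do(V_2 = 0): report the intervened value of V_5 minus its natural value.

do(V_2=0) replaces the equation V_2 = -3V_1 + 1 with the constant V_2 = 0.
V_3 = min(V_1, V_2) + 4  [with V_1=1, V_2=0]  = 4
V_5 = 3V_2 - V_3 + 3  [with V_2=0, V_3=4]  = -1
Without intervention: V_2 = -3V_1 + 1  [with V_1=1]  = -2; V_3 = min(V_1, V_2) + 4  [with V_1=1, V_2=-2]  = 2; V_5 = 3V_2 - V_3 + 3  [with V_2=-2, V_3=2]  = -5.
Change = -1 − (-5) = 4.

4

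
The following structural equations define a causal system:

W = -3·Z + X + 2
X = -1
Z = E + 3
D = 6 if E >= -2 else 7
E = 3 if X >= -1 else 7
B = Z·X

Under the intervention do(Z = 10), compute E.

Under do(Z=10), the mechanism Z = E + 3 is discarded; Z is fixed at 10.
Since E is not a descendant of the intervened variable, it is unaffected.
E = 3 if X >= -1 else 7  [with X=-1]  = 3

3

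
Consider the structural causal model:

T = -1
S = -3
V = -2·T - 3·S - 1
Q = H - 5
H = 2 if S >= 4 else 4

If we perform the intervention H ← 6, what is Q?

1

Intervening sets H = 6 and removes its equation (H = 2 if S >= 4 else 4).
Q = H - 5  [with H=6]  = 1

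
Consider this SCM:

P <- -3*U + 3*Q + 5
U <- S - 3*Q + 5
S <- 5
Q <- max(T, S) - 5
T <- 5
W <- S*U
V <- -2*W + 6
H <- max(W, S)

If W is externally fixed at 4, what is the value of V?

-2

do(W=4) replaces the equation W <- S*U with the constant W = 4.
V = -2*W + 6  [with W=4]  = -2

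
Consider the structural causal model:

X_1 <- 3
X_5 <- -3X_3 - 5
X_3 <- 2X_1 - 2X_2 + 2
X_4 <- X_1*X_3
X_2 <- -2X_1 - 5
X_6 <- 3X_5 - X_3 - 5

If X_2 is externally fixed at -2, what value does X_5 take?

do(X_2=-2) replaces the equation X_2 <- -2X_1 - 5 with the constant X_2 = -2.
X_3 = 2X_1 - 2X_2 + 2  [with X_1=3, X_2=-2]  = 12
X_5 = -3X_3 - 5  [with X_3=12]  = -41

-41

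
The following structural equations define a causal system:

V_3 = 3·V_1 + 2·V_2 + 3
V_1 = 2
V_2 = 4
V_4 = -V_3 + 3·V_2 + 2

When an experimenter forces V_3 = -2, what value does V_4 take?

16

The intervention breaks the incoming arrows to V_3: V_3 = 3·V_1 + 2·V_2 + 3 no longer applies, and V_3 = -2.
V_4 = -V_3 + 3·V_2 + 2  [with V_3=-2, V_2=4]  = 16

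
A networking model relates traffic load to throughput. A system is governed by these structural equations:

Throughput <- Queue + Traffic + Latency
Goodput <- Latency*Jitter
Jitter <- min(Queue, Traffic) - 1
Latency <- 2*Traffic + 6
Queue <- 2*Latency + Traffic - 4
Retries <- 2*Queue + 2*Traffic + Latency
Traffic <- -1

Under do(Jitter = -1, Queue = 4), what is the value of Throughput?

The joint intervention fixes Jitter = -1, Queue = 4, removing each variable's own equation.
Latency = 2*Traffic + 6  [with Traffic=-1]  = 4
Throughput = Queue + Traffic + Latency  [with Queue=4, Traffic=-1, Latency=4]  = 7

7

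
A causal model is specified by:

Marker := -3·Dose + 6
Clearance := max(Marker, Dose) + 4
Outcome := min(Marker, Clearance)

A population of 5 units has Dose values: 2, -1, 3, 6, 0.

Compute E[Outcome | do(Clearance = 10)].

0

do(Clearance=10) breaks Clearance's dependence on Dose. With Clearance=10 fixed, Outcome across the units is 0, 9, -3, -12, 6, mean 0.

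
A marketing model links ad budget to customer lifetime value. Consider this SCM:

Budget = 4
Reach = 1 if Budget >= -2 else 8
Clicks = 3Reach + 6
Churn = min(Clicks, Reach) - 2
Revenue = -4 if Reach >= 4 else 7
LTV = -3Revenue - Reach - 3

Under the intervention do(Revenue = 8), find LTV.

The intervention breaks the incoming arrows to Revenue: Revenue = -4 if Reach >= 4 else 7 no longer applies, and Revenue = 8.
Reach = 1 if Budget >= -2 else 8  [with Budget=4]  = 1
LTV = -3Revenue - Reach - 3  [with Revenue=8, Reach=1]  = -28

-28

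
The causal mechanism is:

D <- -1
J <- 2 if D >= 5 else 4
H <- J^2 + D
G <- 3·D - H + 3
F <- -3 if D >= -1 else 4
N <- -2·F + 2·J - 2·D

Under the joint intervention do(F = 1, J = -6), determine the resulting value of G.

Setting F = 1, J = -6 by intervention discards those variables' equations.
H = J^2 + D  [with J=-6, D=-1]  = 35
G = 3·D - H + 3  [with D=-1, H=35]  = -35

-35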